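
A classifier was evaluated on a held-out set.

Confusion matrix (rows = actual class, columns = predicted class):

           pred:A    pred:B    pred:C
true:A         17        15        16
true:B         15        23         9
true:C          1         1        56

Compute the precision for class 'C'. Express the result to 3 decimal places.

Take TP from the diagonal, FP from the rest of the 'C' prediction marginal, FN from the rest of the 'C' actual marginal.
precision = TP/(TP+FP).
C: TP=56, FP=16+9=25 → 56/81 = 0.6914

0.691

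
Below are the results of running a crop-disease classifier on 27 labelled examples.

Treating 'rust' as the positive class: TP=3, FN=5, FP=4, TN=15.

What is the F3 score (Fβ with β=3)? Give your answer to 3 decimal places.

0.380

Fβ = (1+β²)·TP / ((1+β²)·TP + β²·FN + FP), with β²=9
= 10·3 / (10·3 + 9·5 + 4) = 0.380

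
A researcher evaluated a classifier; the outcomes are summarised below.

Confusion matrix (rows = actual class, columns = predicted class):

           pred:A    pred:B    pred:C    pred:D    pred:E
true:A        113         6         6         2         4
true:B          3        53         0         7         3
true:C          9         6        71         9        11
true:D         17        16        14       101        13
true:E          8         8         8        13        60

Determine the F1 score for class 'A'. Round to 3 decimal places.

0.804

Take TP from the diagonal, FP from the rest of the 'A' prediction marginal, FN from the rest of the 'A' actual marginal.
F1 score = 2·TP/(2·TP+FP+FN).
A: TP=113, FP=3+9+17+8=37, FN=6+6+2+4=18 → 226/281 = 0.8043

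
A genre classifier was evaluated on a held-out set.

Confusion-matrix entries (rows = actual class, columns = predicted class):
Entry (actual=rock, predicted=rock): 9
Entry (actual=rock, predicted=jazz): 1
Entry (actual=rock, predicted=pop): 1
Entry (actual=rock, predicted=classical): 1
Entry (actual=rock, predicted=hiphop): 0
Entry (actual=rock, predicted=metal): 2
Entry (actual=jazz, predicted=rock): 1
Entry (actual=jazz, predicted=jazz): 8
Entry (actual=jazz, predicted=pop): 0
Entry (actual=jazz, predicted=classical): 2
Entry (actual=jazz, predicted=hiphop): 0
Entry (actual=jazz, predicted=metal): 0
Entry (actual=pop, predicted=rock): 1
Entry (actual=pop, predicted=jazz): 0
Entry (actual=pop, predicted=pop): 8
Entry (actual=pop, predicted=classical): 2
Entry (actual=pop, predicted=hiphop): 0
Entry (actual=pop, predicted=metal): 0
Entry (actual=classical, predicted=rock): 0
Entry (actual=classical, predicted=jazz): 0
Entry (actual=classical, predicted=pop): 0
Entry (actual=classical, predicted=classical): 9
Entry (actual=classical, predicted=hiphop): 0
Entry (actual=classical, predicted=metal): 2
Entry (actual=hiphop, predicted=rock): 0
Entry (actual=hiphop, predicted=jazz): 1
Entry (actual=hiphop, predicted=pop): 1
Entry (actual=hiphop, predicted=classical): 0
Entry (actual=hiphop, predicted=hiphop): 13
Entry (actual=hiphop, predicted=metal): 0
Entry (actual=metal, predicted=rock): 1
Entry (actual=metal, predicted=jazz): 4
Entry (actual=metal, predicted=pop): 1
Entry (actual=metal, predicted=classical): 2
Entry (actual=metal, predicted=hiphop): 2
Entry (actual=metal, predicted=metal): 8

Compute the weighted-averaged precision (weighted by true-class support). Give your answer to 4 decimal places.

Per-class precision (TP/(TP+FP)):
  rock: TP=9, FP=1+1+0+0+1=3 → 9/12 = 0.75000
  jazz: TP=8, FP=1+0+0+1+4=6 → 8/14 = 0.57143
  pop: TP=8, FP=1+0+0+1+1=3 → 8/11 = 0.72727
  classical: TP=9, FP=1+2+2+0+2=7 → 9/16 = 0.56250
  hiphop: TP=13, FP=0+0+0+0+2=2 → 13/15 = 0.86667
  metal: TP=8, FP=2+0+0+2+0=4 → 8/12 = 0.66667
Weighted-precision = Σ (supportᵢ/N)·precisionᵢ with N=80: (14/80)·0.75000 + (11/80)·0.57143 + (11/80)·0.72727 + (11/80)·0.56250 + (15/80)·0.86667 + (18/80)·0.66667 = 0.6997

0.6997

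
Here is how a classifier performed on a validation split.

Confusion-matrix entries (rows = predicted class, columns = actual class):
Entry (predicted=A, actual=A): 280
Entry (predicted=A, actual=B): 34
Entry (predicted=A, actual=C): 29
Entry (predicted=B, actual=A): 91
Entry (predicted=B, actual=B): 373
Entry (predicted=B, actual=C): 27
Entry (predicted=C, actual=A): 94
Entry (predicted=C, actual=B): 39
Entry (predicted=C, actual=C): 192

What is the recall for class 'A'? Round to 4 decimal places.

Take TP from the diagonal, FP from the rest of the 'A' prediction marginal, FN from the rest of the 'A' actual marginal.
recall = TP/(TP+FN).
A: TP=280, FN=91+94=185 → 280/465 = 0.60215

0.6022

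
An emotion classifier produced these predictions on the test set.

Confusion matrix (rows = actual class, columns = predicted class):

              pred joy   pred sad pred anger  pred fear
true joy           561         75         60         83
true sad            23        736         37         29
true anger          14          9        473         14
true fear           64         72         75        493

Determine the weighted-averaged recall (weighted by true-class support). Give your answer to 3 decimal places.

0.803

Per-class recall (TP/(TP+FN)):
  joy: TP=561, FN=75+60+83=218 → 561/779 = 0.7202
  sad: TP=736, FN=23+37+29=89 → 736/825 = 0.8921
  anger: TP=473, FN=14+9+14=37 → 473/510 = 0.9275
  fear: TP=493, FN=64+72+75=211 → 493/704 = 0.7003
Weighted-recall = Σ (supportᵢ/N)·recallᵢ with N=2818: (779/2818)·0.7202 + (825/2818)·0.8921 + (510/2818)·0.9275 + (704/2818)·0.7003 = 0.803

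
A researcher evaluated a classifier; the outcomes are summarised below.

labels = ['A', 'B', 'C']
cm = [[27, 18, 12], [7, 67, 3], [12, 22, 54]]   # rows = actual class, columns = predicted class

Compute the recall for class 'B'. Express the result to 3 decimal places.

0.870

Treat 'B' as positive and all other classes as negative.
recall = TP/(TP+FN).
B: TP=67, FN=7+3=10 → 67/77 = 0.8701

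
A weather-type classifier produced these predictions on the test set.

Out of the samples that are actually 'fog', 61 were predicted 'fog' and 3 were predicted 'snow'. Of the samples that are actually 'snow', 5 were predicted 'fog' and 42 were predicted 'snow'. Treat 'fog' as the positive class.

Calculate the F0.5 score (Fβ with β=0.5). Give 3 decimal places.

Fβ = (1+β²)·TP / ((1+β²)·TP + β²·FN + FP), with β²=1/4
= 1.25·61 / (1.25·61 + 0.25·3 + 5) = 0.930

0.930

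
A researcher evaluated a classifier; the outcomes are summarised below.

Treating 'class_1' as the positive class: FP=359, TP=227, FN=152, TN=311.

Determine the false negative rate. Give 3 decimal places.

0.401

FNR = FN/(FN+TP) = 152/(152+227) = 0.401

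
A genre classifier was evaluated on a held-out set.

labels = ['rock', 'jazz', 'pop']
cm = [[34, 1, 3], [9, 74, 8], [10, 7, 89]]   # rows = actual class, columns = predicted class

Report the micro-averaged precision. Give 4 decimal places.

Micro-averaging pools counts across classes: ΣTP=197, ΣFP=38, ΣFN=38.
Micro-precision = TP/(TP+FP) on pooled counts = 0.8383 (equals overall accuracy in single-label multiclass).

0.8383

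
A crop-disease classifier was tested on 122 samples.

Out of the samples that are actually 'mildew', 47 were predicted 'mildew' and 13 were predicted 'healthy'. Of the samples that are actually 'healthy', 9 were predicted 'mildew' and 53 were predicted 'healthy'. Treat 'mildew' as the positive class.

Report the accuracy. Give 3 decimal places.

0.820

Accuracy = (TP+TN)/N = (47+53)/122 = 0.820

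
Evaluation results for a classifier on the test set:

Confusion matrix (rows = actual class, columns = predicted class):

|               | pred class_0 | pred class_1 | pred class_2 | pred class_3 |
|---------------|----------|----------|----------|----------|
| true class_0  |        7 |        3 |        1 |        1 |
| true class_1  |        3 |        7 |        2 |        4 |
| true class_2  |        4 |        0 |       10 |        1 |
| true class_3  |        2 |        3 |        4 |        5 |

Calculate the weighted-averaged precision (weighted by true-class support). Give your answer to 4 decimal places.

Per-class precision (TP/(TP+FP)):
  class_0: TP=7, FP=3+4+2=9 → 7/16 = 0.43750
  class_1: TP=7, FP=3+0+3=6 → 7/13 = 0.53846
  class_2: TP=10, FP=1+2+4=7 → 10/17 = 0.58824
  class_3: TP=5, FP=1+4+1=6 → 5/11 = 0.45455
Weighted-precision = Σ (supportᵢ/N)·precisionᵢ with N=57: (12/57)·0.43750 + (16/57)·0.53846 + (15/57)·0.58824 + (14/57)·0.45455 = 0.5097

0.5097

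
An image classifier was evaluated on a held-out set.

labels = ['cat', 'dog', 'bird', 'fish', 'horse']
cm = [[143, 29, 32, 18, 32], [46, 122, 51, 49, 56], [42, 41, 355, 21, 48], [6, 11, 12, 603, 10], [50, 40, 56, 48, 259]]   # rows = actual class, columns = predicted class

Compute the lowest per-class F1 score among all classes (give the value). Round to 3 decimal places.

0.430

Per-class F1 score (2·TP/(2·TP+FP+FN)):
  cat: TP=143, FP=46+42+6+50=144, FN=29+32+18+32=111 → 286/541 = 0.5287
  dog: TP=122, FP=29+41+11+40=121, FN=46+51+49+56=202 → 244/567 = 0.4303
  bird: TP=355, FP=32+51+12+56=151, FN=42+41+21+48=152 → 710/1013 = 0.7009
  fish: TP=603, FP=18+49+21+48=136, FN=6+11+12+10=39 → 1206/1381 = 0.8733
  horse: TP=259, FP=32+56+48+10=146, FN=50+40+56+48=194 → 518/858 = 0.6037
Lowest is class 'dog' with F1 score = 0.430.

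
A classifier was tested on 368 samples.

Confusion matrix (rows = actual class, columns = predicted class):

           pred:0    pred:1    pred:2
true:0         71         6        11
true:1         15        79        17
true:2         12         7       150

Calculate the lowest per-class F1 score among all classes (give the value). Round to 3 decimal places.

0.763

Per-class F1 score (2·TP/(2·TP+FP+FN)):
  0: TP=71, FP=15+12=27, FN=6+11=17 → 142/186 = 0.7634
  1: TP=79, FP=6+7=13, FN=15+17=32 → 158/203 = 0.7783
  2: TP=150, FP=11+17=28, FN=12+7=19 → 300/347 = 0.8646
Lowest is class '0' with F1 score = 0.763.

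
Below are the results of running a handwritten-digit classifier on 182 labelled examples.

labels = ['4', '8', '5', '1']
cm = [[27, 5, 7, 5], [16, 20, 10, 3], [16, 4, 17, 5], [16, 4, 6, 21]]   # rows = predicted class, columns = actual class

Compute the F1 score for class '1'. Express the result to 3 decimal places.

Treat '1' as positive and all other classes as negative.
F1 score = 2·TP/(2·TP+FP+FN).
1: TP=21, FP=16+4+6=26, FN=5+3+5=13 → 42/81 = 0.5185

0.519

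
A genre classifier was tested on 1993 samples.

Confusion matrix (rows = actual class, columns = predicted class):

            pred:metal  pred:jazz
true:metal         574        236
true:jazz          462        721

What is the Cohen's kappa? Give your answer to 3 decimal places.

0.305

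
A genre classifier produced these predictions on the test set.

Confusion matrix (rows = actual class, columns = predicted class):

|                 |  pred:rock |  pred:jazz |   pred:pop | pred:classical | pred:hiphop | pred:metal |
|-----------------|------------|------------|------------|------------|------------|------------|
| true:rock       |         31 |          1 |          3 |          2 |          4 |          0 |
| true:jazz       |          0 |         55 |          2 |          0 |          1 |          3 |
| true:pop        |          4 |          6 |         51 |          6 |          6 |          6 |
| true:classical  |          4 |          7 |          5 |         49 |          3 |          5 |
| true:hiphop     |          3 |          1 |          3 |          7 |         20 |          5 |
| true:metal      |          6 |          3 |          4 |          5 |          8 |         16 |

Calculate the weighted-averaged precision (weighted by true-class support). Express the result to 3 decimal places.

Per-class precision (TP/(TP+FP)):
  rock: TP=31, FP=0+4+4+3+6=17 → 31/48 = 0.6458
  jazz: TP=55, FP=1+6+7+1+3=18 → 55/73 = 0.7534
  pop: TP=51, FP=3+2+5+3+4=17 → 51/68 = 0.7500
  classical: TP=49, FP=2+0+6+7+5=20 → 49/69 = 0.7101
  hiphop: TP=20, FP=4+1+6+3+8=22 → 20/42 = 0.4762
  metal: TP=16, FP=0+3+6+5+5=19 → 16/35 = 0.4571
Weighted-precision = Σ (supportᵢ/N)·precisionᵢ with N=335: (41/335)·0.6458 + (61/335)·0.7534 + (79/335)·0.7500 + (73/335)·0.7101 + (39/335)·0.4762 + (42/335)·0.4571 = 0.661

0.661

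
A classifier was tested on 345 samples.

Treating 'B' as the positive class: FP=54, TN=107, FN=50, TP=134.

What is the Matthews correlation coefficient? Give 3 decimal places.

0.394

MCC = (TP·TN − FP·FN) / √((TP+FP)(TP+FN)(TN+FP)(TN+FN))
Numerator = 134·107 − 54·50 = 11638
Denominator = √(188·184·161·157) = √874381984 = 29569.9507
MCC = 11638 / 29569.9507 = 0.394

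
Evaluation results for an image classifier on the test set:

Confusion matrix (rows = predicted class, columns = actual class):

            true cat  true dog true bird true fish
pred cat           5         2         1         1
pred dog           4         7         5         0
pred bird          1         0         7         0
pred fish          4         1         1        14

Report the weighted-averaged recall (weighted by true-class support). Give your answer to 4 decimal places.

Per-class recall (TP/(TP+FN)):
  cat: TP=5, FN=4+1+4=9 → 5/14 = 0.35714
  dog: TP=7, FN=2+0+1=3 → 7/10 = 0.70000
  bird: TP=7, FN=1+5+1=7 → 7/14 = 0.50000
  fish: TP=14, FN=1+0+0=1 → 14/15 = 0.93333
Weighted-recall = Σ (supportᵢ/N)·recallᵢ with N=53: (14/53)·0.35714 + (10/53)·0.70000 + (14/53)·0.50000 + (15/53)·0.93333 = 0.6226

0.6226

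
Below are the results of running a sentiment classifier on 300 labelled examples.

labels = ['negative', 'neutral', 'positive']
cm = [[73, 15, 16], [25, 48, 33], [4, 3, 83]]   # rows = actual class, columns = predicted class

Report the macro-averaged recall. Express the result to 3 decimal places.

0.692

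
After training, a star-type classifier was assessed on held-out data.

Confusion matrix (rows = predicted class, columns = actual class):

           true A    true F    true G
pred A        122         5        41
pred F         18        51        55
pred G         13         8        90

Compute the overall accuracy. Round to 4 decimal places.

Accuracy = trace / total = (122+51+90=263) / 403 = 263/403 = 0.6526

0.6526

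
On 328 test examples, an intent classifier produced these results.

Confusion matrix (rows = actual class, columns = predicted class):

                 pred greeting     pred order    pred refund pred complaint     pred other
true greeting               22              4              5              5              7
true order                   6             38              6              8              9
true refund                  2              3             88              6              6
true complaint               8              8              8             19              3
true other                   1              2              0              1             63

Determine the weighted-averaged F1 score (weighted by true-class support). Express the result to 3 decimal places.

Per-class F1 score (2·TP/(2·TP+FP+FN)):
  greeting: TP=22, FP=6+2+8+1=17, FN=4+5+5+7=21 → 44/82 = 0.5366
  order: TP=38, FP=4+3+8+2=17, FN=6+6+8+9=29 → 76/122 = 0.6230
  refund: TP=88, FP=5+6+8+0=19, FN=2+3+6+6=17 → 176/212 = 0.8302
  complaint: TP=19, FP=5+8+6+1=20, FN=8+8+8+3=27 → 38/85 = 0.4471
  other: TP=63, FP=7+9+6+3=25, FN=1+2+0+1=4 → 126/155 = 0.8129
Weighted-F1 score = Σ (supportᵢ/N)·F1 scoreᵢ with N=328: (43/328)·0.5366 + (67/328)·0.6230 + (105/328)·0.8302 + (46/328)·0.4471 + (67/328)·0.8129 = 0.692

0.692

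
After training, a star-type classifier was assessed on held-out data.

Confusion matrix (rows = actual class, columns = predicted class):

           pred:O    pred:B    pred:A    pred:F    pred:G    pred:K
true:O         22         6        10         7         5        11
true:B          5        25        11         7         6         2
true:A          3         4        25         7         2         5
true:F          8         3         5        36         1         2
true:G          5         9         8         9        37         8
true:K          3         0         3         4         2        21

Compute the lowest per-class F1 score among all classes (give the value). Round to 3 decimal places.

Per-class F1 score (2·TP/(2·TP+FP+FN)):
  O: TP=22, FP=5+3+8+5+3=24, FN=6+10+7+5+11=39 → 44/107 = 0.4112
  B: TP=25, FP=6+4+3+9+0=22, FN=5+11+7+6+2=31 → 50/103 = 0.4854
  A: TP=25, FP=10+11+5+8+3=37, FN=3+4+7+2+5=21 → 50/108 = 0.4630
  F: TP=36, FP=7+7+7+9+4=34, FN=8+3+5+1+2=19 → 72/125 = 0.5760
  G: TP=37, FP=5+6+2+1+2=16, FN=5+9+8+9+8=39 → 74/129 = 0.5736
  K: TP=21, FP=11+2+5+2+8=28, FN=3+0+3+4+2=12 → 42/82 = 0.5122
Lowest is class 'O' with F1 score = 0.411.

0.411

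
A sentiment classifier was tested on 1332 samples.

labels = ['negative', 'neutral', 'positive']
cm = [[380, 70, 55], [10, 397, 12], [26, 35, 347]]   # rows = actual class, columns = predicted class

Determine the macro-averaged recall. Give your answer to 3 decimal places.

Per-class recall (TP/(TP+FN)):
  negative: TP=380, FN=70+55=125 → 380/505 = 0.7525
  neutral: TP=397, FN=10+12=22 → 397/419 = 0.9475
  positive: TP=347, FN=26+35=61 → 347/408 = 0.8505
Macro-recall = mean = (0.7525 + 0.9475 + 0.8505) / 3 = 0.850

0.850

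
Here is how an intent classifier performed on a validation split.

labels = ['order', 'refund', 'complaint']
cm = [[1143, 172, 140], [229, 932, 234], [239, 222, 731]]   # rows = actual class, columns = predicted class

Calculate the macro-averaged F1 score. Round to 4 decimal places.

Per-class F1 score (2·TP/(2·TP+FP+FN)):
  order: TP=1143, FP=229+239=468, FN=172+140=312 → 2286/3066 = 0.74560
  refund: TP=932, FP=172+222=394, FN=229+234=463 → 1864/2721 = 0.68504
  complaint: TP=731, FP=140+234=374, FN=239+222=461 → 1462/2297 = 0.63648
Macro-F1 score = mean = (0.74560 + 0.68504 + 0.63648) / 3 = 0.6890

0.6890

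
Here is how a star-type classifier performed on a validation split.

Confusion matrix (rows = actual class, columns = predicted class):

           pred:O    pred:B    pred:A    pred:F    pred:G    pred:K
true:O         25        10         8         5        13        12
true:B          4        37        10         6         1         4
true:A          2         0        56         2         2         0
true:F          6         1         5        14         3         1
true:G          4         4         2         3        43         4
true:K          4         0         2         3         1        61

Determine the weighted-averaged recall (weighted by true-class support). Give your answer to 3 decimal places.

Per-class recall (TP/(TP+FN)):
  O: TP=25, FN=10+8+5+13+12=48 → 25/73 = 0.3425
  B: TP=37, FN=4+10+6+1+4=25 → 37/62 = 0.5968
  A: TP=56, FN=2+0+2+2+0=6 → 56/62 = 0.9032
  F: TP=14, FN=6+1+5+3+1=16 → 14/30 = 0.4667
  G: TP=43, FN=4+4+2+3+4=17 → 43/60 = 0.7167
  K: TP=61, FN=4+0+2+3+1=10 → 61/71 = 0.8592
Weighted-recall = Σ (supportᵢ/N)·recallᵢ with N=358: (73/358)·0.3425 + (62/358)·0.5968 + (62/358)·0.9032 + (30/358)·0.4667 + (60/358)·0.7167 + (71/358)·0.8592 = 0.659

0.659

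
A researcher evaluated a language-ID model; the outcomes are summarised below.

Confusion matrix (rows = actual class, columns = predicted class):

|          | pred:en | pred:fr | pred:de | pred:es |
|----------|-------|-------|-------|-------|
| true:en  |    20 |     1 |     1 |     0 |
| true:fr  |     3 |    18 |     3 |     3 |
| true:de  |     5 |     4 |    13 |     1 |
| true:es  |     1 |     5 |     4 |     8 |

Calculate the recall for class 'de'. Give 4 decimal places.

0.5652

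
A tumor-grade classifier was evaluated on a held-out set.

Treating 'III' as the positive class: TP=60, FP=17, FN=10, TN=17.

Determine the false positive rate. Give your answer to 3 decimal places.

0.500

FPR = FP/(FP+TN) = 17/(17+17) = 0.500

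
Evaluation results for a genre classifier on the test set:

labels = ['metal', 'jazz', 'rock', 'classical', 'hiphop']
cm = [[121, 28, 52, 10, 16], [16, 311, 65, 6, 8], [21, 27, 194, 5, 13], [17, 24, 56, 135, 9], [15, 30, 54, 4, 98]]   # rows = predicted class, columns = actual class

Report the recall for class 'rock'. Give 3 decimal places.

0.461

Treat 'rock' as positive and all other classes as negative.
recall = TP/(TP+FN).
rock: TP=194, FN=52+65+56+54=227 → 194/421 = 0.4608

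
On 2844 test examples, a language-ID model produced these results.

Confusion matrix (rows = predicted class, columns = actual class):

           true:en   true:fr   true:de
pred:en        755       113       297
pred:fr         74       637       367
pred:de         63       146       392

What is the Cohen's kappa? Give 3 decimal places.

Observed agreement pₒ = trace/N = 1784/2844 = 0.6273
Expected agreement pₑ = Σ (rowᵢ·colᵢ)/N² = (892·1165 + 896·1078 + 1056·601)/2844² = 0.3264
κ = (pₒ − pₑ)/(1 − pₑ) = (0.6273 − 0.3264)/(1 − 0.3264) = 0.447

0.447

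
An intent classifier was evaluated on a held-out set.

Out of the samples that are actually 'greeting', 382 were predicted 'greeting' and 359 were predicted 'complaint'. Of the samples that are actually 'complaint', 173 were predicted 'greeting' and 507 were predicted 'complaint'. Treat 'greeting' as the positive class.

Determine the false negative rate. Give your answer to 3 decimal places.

0.484

FNR = FN/(FN+TP) = 359/(359+382) = 0.484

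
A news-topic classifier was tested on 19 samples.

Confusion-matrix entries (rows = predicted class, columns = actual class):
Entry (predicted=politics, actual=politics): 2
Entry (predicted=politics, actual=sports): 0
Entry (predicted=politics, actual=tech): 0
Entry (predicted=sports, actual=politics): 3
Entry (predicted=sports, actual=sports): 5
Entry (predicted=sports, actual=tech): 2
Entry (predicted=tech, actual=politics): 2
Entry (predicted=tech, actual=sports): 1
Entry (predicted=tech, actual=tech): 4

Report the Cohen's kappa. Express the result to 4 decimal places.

Observed agreement pₒ = trace/N = 11/19 = 0.57895
Expected agreement pₑ = Σ (rowᵢ·colᵢ)/N² = (7·2 + 6·10 + 6·7)/19² = 0.32133
κ = (pₒ − pₑ)/(1 − pₑ) = (0.57895 − 0.32133)/(1 − 0.32133) = 0.3796

0.3796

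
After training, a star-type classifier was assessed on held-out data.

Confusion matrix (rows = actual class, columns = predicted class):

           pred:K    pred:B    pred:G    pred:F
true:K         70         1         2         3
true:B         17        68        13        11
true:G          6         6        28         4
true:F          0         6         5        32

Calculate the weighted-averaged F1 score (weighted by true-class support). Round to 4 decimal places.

0.7256

Per-class F1 score (2·TP/(2·TP+FP+FN)):
  K: TP=70, FP=17+6+0=23, FN=1+2+3=6 → 140/169 = 0.82840
  B: TP=68, FP=1+6+6=13, FN=17+13+11=41 → 136/190 = 0.71579
  G: TP=28, FP=2+13+5=20, FN=6+6+4=16 → 56/92 = 0.60870
  F: TP=32, FP=3+11+4=18, FN=0+6+5=11 → 64/93 = 0.68817
Weighted-F1 score = Σ (supportᵢ/N)·F1 scoreᵢ with N=272: (76/272)·0.82840 + (109/272)·0.71579 + (44/272)·0.60870 + (43/272)·0.68817 = 0.7256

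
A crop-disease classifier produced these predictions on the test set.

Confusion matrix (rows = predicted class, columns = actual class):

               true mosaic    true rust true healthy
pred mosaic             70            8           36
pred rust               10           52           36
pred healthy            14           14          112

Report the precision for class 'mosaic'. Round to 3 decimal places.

Treat 'mosaic' as positive and all other classes as negative.
precision = TP/(TP+FP).
mosaic: TP=70, FP=8+36=44 → 70/114 = 0.6140

0.614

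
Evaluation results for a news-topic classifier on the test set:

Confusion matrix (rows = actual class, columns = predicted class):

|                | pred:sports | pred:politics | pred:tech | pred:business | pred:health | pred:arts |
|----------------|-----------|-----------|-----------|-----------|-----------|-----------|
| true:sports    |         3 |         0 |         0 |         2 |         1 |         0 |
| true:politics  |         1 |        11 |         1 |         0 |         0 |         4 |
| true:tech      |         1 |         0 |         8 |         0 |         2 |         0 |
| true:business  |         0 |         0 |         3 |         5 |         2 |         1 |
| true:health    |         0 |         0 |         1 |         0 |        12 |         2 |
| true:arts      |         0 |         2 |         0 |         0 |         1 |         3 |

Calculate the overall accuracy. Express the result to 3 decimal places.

0.636

Accuracy = trace / total = (3+11+8+5+12+3=42) / 66 = 42/66 = 0.636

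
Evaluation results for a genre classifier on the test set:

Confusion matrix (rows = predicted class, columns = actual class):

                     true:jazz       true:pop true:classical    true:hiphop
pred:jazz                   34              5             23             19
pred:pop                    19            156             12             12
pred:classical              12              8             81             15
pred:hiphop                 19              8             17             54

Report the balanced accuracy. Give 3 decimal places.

0.609

Balanced accuracy = mean of per-class recall.
  jazz: recall = 34/84 = 0.4048
  pop: recall = 156/177 = 0.8814
  classical: recall = 81/133 = 0.6090
  hiphop: recall = 54/100 = 0.5400
Mean = (0.4048 + 0.8814 + 0.6090 + 0.5400) / 4 = 0.609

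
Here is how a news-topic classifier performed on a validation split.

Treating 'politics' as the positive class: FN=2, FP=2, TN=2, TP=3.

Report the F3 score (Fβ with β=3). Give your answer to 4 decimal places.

Fβ = (1+β²)·TP / ((1+β²)·TP + β²·FN + FP), with β²=9
= 10·3 / (10·3 + 9·2 + 2) = 0.6000

0.6000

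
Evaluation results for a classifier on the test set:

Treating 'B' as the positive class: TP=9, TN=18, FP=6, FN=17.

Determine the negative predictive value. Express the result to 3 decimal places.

NPV = TN/(TN+FN) = 18/(18+17) = 0.514

0.514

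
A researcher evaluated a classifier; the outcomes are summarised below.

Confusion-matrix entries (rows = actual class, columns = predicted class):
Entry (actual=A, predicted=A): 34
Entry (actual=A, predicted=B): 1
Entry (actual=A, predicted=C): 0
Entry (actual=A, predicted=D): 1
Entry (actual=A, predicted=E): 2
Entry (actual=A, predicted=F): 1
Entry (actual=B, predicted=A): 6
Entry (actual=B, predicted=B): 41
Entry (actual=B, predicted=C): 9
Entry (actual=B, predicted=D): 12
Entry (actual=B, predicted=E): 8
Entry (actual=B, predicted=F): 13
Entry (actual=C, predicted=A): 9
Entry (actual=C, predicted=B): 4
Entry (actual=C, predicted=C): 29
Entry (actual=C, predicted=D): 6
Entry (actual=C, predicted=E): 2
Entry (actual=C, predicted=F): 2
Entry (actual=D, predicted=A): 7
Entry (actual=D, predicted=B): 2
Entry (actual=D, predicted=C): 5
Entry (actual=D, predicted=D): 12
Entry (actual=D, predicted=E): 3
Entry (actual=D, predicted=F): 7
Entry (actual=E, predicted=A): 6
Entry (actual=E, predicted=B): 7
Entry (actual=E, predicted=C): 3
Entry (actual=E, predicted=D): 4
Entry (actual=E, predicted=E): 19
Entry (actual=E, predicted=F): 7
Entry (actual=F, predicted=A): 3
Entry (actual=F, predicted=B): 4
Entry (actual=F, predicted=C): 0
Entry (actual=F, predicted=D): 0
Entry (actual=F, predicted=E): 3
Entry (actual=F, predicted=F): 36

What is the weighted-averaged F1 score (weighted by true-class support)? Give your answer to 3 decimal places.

Per-class F1 score (2·TP/(2·TP+FP+FN)):
  A: TP=34, FP=6+9+7+6+3=31, FN=1+0+1+2+1=5 → 68/104 = 0.6538
  B: TP=41, FP=1+4+2+7+4=18, FN=6+9+12+8+13=48 → 82/148 = 0.5541
  C: TP=29, FP=0+9+5+3+0=17, FN=9+4+6+2+2=23 → 58/98 = 0.5918
  D: TP=12, FP=1+12+6+4+0=23, FN=7+2+5+3+7=24 → 24/71 = 0.3380
  E: TP=19, FP=2+8+2+3+3=18, FN=6+7+3+4+7=27 → 38/83 = 0.4578
  F: TP=36, FP=1+13+2+7+7=30, FN=3+4+0+0+3=10 → 72/112 = 0.6429
Weighted-F1 score = Σ (supportᵢ/N)·F1 scoreᵢ with N=308: (39/308)·0.6538 + (89/308)·0.5541 + (52/308)·0.5918 + (36/308)·0.3380 + (46/308)·0.4578 + (46/308)·0.6429 = 0.547

0.547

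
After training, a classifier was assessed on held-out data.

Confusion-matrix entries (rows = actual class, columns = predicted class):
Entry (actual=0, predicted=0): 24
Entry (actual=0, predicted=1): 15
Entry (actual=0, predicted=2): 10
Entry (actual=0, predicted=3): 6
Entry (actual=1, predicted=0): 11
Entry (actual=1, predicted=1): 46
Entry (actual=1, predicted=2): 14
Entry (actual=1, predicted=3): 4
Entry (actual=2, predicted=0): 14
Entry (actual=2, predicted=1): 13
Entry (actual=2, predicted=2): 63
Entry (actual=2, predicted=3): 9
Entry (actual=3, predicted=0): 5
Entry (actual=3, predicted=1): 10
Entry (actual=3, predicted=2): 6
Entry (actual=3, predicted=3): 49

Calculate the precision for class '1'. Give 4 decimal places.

Take TP from the diagonal, FP from the rest of the '1' prediction marginal, FN from the rest of the '1' actual marginal.
precision = TP/(TP+FP).
1: TP=46, FP=15+13+10=38 → 46/84 = 0.54762

0.5476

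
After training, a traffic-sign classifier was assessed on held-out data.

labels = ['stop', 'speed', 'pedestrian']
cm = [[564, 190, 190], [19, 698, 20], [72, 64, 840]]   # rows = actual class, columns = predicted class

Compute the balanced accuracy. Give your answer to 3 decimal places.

0.802

Balanced accuracy = mean of per-class recall.
  stop: recall = 564/944 = 0.5975
  speed: recall = 698/737 = 0.9471
  pedestrian: recall = 840/976 = 0.8607
Mean = (0.5975 + 0.9471 + 0.8607) / 3 = 0.802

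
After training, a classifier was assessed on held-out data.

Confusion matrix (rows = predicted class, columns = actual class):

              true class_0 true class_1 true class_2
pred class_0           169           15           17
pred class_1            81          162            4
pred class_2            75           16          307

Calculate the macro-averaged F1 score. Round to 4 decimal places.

Per-class F1 score (2·TP/(2·TP+FP+FN)):
  class_0: TP=169, FP=15+17=32, FN=81+75=156 → 338/526 = 0.64259
  class_1: TP=162, FP=81+4=85, FN=15+16=31 → 324/440 = 0.73636
  class_2: TP=307, FP=75+16=91, FN=17+4=21 → 614/726 = 0.84573
Macro-F1 score = mean = (0.64259 + 0.73636 + 0.84573) / 3 = 0.7416

0.7416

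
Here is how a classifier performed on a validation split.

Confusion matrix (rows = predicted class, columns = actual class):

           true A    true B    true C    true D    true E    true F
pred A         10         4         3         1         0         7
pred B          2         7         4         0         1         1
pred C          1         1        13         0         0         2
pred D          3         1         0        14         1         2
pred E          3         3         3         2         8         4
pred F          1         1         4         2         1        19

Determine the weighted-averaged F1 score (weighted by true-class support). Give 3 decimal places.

Per-class F1 score (2·TP/(2·TP+FP+FN)):
  A: TP=10, FP=4+3+1+0+7=15, FN=2+1+3+3+1=10 → 20/45 = 0.4444
  B: TP=7, FP=2+4+0+1+1=8, FN=4+1+1+3+1=10 → 14/32 = 0.4375
  C: TP=13, FP=1+1+0+0+2=4, FN=3+4+0+3+4=14 → 26/44 = 0.5909
  D: TP=14, FP=3+1+0+1+2=7, FN=1+0+0+2+2=5 → 28/40 = 0.7000
  E: TP=8, FP=3+3+3+2+4=15, FN=0+1+0+1+1=3 → 16/34 = 0.4706
  F: TP=19, FP=1+1+4+2+1=9, FN=7+1+2+2+4=16 → 38/63 = 0.6032
Weighted-F1 score = Σ (supportᵢ/N)·F1 scoreᵢ with N=129: (20/129)·0.4444 + (17/129)·0.4375 + (27/129)·0.5909 + (19/129)·0.7000 + (11/129)·0.4706 + (35/129)·0.6032 = 0.557

0.557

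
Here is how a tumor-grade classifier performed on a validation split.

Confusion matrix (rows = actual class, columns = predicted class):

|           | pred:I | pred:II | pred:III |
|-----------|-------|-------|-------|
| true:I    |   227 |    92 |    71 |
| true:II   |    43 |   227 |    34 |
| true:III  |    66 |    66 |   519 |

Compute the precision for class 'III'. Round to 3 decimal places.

0.832

Treat 'III' as positive and all other classes as negative.
precision = TP/(TP+FP).
III: TP=519, FP=71+34=105 → 519/624 = 0.8317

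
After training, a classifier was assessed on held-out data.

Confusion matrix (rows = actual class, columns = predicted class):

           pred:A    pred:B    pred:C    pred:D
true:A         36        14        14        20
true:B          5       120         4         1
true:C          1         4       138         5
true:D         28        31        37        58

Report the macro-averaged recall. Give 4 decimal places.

0.6652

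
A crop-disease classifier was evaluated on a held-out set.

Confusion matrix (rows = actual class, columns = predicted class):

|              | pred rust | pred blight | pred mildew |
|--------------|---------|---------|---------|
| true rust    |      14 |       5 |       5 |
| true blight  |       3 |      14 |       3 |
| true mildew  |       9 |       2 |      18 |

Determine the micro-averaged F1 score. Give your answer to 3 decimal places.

0.630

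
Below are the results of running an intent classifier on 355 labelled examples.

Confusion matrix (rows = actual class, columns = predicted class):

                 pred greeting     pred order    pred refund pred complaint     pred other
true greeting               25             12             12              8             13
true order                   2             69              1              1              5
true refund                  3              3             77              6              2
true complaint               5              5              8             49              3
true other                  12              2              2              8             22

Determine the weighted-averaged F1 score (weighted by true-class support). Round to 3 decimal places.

Per-class F1 score (2·TP/(2·TP+FP+FN)):
  greeting: TP=25, FP=2+3+5+12=22, FN=12+12+8+13=45 → 50/117 = 0.4274
  order: TP=69, FP=12+3+5+2=22, FN=2+1+1+5=9 → 138/169 = 0.8166
  refund: TP=77, FP=12+1+8+2=23, FN=3+3+6+2=14 → 154/191 = 0.8063
  complaint: TP=49, FP=8+1+6+8=23, FN=5+5+8+3=21 → 98/142 = 0.6901
  other: TP=22, FP=13+5+2+3=23, FN=12+2+2+8=24 → 44/91 = 0.4835
Weighted-F1 score = Σ (supportᵢ/N)·F1 scoreᵢ with N=355: (70/355)·0.4274 + (78/355)·0.8166 + (91/355)·0.8063 + (70/355)·0.6901 + (46/355)·0.4835 = 0.669

0.669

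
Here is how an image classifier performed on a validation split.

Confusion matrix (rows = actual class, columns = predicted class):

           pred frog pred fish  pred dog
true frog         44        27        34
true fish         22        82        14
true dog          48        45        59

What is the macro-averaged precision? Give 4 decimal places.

Per-class precision (TP/(TP+FP)):
  frog: TP=44, FP=22+48=70 → 44/114 = 0.38596
  fish: TP=82, FP=27+45=72 → 82/154 = 0.53247
  dog: TP=59, FP=34+14=48 → 59/107 = 0.55140
Macro-precision = mean = (0.38596 + 0.53247 + 0.55140) / 3 = 0.4899

0.4899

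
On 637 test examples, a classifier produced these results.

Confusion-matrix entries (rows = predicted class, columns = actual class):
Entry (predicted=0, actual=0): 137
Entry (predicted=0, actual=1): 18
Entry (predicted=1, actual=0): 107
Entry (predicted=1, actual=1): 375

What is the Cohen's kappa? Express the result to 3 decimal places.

0.554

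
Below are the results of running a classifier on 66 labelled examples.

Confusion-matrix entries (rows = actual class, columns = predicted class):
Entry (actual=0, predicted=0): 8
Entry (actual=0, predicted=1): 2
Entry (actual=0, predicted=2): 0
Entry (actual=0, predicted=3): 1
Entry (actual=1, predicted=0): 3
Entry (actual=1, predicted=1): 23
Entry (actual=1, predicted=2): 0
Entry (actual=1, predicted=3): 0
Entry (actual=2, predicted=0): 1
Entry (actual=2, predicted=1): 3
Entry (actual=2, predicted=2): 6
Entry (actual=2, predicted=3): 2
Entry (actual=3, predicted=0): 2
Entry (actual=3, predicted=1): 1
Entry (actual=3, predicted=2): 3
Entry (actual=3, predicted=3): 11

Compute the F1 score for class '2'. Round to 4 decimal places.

Take TP from the diagonal, FP from the rest of the '2' prediction marginal, FN from the rest of the '2' actual marginal.
F1 score = 2·TP/(2·TP+FP+FN).
2: TP=6, FP=0+0+3=3, FN=1+3+2=6 → 12/21 = 0.57143

0.5714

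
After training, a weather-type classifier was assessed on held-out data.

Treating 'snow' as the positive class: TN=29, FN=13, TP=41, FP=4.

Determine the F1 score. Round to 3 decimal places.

Precision = TP/(TP+FP) = 41/45 = 0.9111
Recall = TP/(TP+FN) = 41/54 = 0.7593
F1 = 2·TP/(2·TP+FP+FN) = 82/99 = 0.828

0.828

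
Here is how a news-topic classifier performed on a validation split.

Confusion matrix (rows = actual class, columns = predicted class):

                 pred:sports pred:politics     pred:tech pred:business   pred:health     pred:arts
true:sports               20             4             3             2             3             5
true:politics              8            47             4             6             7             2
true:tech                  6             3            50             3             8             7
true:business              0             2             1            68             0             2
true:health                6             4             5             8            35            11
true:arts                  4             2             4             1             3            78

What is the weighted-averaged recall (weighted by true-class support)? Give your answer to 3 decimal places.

0.706

Per-class recall (TP/(TP+FN)):
  sports: TP=20, FN=4+3+2+3+5=17 → 20/37 = 0.5405
  politics: TP=47, FN=8+4+6+7+2=27 → 47/74 = 0.6351
  tech: TP=50, FN=6+3+3+8+7=27 → 50/77 = 0.6494
  business: TP=68, FN=0+2+1+0+2=5 → 68/73 = 0.9315
  health: TP=35, FN=6+4+5+8+11=34 → 35/69 = 0.5072
  arts: TP=78, FN=4+2+4+1+3=14 → 78/92 = 0.8478
Weighted-recall = Σ (supportᵢ/N)·recallᵢ with N=422: (37/422)·0.5405 + (74/422)·0.6351 + (77/422)·0.6494 + (73/422)·0.9315 + (69/422)·0.5072 + (92/422)·0.8478 = 0.706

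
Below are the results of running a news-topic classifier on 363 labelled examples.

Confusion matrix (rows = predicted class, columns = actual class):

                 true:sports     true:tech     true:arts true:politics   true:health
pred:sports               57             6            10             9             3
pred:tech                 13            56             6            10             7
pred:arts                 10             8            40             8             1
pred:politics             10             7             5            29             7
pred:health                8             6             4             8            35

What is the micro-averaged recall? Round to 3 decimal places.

0.598

Micro-averaging pools counts across classes: ΣTP=217, ΣFP=146, ΣFN=146.
Micro-recall = TP/(TP+FN) on pooled counts = 0.598 (equals overall accuracy in single-label multiclass).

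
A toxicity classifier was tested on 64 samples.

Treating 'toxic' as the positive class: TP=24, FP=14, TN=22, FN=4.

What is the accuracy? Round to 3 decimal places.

Accuracy = (TP+TN)/N = (24+22)/64 = 0.719

0.719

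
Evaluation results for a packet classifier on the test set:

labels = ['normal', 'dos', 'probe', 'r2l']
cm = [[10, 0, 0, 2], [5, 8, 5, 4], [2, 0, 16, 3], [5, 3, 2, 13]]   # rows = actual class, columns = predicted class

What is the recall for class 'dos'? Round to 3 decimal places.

Treat 'dos' as positive and all other classes as negative.
recall = TP/(TP+FN).
dos: TP=8, FN=5+5+4=14 → 8/22 = 0.3636

0.364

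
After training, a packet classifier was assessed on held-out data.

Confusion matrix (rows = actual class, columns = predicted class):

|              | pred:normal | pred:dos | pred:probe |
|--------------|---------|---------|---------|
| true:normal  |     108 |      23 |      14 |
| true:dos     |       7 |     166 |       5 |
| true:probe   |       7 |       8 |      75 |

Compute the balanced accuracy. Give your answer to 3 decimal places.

0.837

Balanced accuracy = mean of per-class recall.
  normal: recall = 108/145 = 0.7448
  dos: recall = 166/178 = 0.9326
  probe: recall = 75/90 = 0.8333
Mean = (0.7448 + 0.9326 + 0.8333) / 3 = 0.837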